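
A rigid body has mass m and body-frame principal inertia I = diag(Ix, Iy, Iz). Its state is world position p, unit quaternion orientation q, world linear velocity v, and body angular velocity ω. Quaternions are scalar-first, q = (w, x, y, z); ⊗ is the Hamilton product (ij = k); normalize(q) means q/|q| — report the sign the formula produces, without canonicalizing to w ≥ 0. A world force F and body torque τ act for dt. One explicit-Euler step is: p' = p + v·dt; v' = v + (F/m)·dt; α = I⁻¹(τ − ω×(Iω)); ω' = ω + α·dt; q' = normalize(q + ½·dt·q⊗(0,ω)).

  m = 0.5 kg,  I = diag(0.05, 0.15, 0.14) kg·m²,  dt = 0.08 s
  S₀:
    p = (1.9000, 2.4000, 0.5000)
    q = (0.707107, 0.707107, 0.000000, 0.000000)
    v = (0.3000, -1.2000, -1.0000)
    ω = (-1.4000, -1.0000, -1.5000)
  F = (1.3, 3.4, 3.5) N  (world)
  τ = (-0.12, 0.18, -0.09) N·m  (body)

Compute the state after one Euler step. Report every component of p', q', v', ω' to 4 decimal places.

p' = (1.9240, 2.3040, 0.4200)
q' = (0.7436, 0.6647, 0.0141, -0.0704)
v' = (0.5080, -0.6560, -0.4400)
ω' = (-1.5680, -0.8032, -1.6314)

precession coupling ω×(Iω) = (-0.0150, -0.1890, 0.1400)
angular accel α = (-2.1000, 2.4600, -1.6429)
ω' = ω + α·dt = (-1.5680, -0.8032, -1.6314)
2q̇ = q⊗(0,ω) = (0.9899498, -0.9899498, 0.3535535, -1.7677675)
q + ½dt·q⊗(0,ω), renormalized = (0.7436, 0.6647, 0.0141, -0.0704)
p' = p + v·dt = (1.9240, 2.3040, 0.4200)
v' = v + a·dt = (0.5080, -0.6560, -0.4400)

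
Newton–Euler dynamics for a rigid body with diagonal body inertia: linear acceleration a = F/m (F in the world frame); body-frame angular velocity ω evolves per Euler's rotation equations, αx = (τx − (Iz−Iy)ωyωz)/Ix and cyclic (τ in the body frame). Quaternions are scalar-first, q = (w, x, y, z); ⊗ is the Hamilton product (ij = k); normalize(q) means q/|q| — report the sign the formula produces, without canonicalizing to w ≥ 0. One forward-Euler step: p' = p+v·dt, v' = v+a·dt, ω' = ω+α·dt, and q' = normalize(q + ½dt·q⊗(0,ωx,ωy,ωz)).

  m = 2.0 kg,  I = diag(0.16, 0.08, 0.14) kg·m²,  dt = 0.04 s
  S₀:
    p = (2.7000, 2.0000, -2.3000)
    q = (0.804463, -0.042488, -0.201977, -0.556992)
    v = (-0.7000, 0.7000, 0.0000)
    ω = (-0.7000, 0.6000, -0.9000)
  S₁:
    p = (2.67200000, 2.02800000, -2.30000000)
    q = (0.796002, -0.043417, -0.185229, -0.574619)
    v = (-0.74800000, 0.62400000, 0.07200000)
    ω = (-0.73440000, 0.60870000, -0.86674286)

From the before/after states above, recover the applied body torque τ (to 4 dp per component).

τ = (-0.1700, 0.0300, 0.1500)

Δω = ω₁−ω₀ = (-0.03440000, 0.00870000, 0.03325714)
precession coupling = (-0.0324, 0.0126, 0.0336)
applied torque τ = (-0.1700, 0.0300, 0.1500)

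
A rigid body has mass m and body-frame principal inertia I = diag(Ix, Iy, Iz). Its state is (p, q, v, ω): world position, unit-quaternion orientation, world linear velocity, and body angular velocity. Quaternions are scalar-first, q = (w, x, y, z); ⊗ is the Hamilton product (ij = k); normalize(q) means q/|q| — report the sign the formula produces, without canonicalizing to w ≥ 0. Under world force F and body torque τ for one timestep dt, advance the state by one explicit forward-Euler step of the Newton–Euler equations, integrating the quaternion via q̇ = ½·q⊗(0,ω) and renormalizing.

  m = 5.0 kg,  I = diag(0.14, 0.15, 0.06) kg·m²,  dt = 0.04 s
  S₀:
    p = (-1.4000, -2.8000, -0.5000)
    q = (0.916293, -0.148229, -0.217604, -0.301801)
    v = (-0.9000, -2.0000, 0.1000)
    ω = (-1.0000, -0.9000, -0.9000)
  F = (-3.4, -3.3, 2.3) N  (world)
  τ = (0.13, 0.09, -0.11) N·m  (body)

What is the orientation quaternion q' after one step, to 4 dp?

q⊗(0,ω) = (-0.6156935, -0.9920703, -0.6562688, -0.9088616)
updated quaternion q' = (0.9035, -0.1680, -0.2306, -0.3198)

q' = (0.9035, -0.1680, -0.2306, -0.3198)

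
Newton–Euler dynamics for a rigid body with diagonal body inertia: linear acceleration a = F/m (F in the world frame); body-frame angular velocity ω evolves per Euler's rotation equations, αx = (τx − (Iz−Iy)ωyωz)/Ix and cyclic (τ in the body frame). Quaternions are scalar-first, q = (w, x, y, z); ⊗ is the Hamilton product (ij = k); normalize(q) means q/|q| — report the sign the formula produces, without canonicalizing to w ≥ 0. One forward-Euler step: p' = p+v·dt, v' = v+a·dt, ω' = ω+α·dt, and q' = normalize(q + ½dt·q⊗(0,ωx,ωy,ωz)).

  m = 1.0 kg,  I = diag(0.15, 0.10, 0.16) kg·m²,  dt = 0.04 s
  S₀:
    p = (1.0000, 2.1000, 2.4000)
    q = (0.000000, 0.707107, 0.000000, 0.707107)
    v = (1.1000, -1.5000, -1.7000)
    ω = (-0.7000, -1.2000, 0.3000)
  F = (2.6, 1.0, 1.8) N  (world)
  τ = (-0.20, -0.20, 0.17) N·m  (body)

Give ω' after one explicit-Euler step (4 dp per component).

ω' = (-0.7476, -1.2808, 0.3530)

gyro term ω×Iω = (-0.0216, 0.0021, -0.0420)
α = I⁻¹(τ − ω×Iω) = (-1.1893, -2.0210, 1.3250)
ω + α·dt = (-0.7476, -1.2808, 0.3530)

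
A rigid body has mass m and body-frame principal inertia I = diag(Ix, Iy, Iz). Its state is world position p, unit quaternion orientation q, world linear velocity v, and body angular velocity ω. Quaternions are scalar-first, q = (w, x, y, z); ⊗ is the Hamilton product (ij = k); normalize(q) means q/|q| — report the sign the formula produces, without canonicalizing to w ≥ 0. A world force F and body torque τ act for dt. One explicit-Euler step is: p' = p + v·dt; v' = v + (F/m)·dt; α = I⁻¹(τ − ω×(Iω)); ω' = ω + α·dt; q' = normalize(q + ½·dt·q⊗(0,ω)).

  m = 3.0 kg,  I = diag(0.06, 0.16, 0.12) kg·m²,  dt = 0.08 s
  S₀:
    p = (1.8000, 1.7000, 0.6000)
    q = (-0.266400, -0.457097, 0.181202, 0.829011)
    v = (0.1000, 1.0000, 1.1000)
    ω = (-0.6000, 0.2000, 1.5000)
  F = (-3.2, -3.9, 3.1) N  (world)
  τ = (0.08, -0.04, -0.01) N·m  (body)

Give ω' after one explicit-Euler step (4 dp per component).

ω×(Iω) gyroscopic = (-0.0120, 0.0540, -0.0120)
α = I⁻¹(τ − ω×Iω) = (1.5333, -0.5875, 0.0167)
ω + α·dt = (-0.4773, 0.1530, 1.5013)

ω' = (-0.4773, 0.1530, 1.5013)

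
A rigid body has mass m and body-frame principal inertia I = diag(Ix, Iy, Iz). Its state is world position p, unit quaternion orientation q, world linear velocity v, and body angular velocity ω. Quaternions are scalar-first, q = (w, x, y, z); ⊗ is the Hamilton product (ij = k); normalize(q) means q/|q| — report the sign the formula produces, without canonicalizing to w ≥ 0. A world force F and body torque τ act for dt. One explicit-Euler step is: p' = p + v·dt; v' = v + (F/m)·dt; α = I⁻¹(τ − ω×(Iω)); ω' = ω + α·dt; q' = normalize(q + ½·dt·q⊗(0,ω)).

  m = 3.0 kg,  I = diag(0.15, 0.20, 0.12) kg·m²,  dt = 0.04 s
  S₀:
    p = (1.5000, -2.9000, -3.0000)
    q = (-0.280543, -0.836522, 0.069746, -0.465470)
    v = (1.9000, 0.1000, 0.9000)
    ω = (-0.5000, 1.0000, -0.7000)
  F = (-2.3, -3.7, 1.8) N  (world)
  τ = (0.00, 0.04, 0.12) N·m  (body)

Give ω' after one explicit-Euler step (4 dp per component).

gyro term ω×Iω = (0.0560, 0.0105, -0.0250)
α = I⁻¹(τ − ω×Iω) = (-0.3733, 0.1475, 1.2083)
ω' = ω + α·dt = (-0.5149, 1.0059, -0.6517)

ω' = (-0.5149, 1.0059, -0.6517)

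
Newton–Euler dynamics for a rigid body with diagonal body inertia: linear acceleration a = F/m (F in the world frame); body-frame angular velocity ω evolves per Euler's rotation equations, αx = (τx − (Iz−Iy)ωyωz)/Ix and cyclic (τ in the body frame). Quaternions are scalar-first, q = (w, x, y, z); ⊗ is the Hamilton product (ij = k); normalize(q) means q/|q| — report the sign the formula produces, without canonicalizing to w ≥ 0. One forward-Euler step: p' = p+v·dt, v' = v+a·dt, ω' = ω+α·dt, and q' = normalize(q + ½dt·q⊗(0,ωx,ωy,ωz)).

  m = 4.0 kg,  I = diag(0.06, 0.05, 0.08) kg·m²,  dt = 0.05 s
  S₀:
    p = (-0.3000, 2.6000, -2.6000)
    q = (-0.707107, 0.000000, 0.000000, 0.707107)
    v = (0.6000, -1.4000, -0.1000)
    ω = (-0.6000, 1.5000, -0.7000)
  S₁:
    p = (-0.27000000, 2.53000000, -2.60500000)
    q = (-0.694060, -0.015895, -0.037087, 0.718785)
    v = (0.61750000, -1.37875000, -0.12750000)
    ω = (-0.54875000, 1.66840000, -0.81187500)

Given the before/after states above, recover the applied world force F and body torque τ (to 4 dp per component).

F = (1.4000, 1.7000, -2.2000)
τ = (0.0300, 0.1600, -0.1700)

v₁ − v₀ = (0.01750000, 0.02125000, -0.02750000)
m·(v₁−v₀)/dt = (1.4000, 1.7000, -2.2000)
rate change Δω = (0.05125000, 0.16840000, -0.11187500)
τ = I·(Δω/dt) + ω₀×(Iω₀) = (0.0300, 0.1600, -0.1700)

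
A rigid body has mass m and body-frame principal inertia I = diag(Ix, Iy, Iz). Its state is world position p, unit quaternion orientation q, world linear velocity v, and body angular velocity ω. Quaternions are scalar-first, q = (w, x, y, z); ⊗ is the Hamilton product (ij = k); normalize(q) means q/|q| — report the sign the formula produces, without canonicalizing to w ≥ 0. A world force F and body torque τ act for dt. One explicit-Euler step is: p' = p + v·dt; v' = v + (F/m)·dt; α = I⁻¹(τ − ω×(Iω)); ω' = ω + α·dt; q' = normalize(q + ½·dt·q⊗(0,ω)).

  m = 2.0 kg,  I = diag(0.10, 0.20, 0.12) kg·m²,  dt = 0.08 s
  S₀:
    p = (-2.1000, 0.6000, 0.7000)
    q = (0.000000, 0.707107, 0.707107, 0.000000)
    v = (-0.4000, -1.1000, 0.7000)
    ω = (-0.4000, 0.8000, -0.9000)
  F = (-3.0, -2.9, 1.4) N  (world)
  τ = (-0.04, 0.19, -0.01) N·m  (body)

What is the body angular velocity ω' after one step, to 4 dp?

ω' = (-0.4781, 0.8789, -0.8853)

angular accel α = (-0.9760, 0.9860, 0.1833)
new body rate ω' = (-0.4781, 0.8789, -0.8853)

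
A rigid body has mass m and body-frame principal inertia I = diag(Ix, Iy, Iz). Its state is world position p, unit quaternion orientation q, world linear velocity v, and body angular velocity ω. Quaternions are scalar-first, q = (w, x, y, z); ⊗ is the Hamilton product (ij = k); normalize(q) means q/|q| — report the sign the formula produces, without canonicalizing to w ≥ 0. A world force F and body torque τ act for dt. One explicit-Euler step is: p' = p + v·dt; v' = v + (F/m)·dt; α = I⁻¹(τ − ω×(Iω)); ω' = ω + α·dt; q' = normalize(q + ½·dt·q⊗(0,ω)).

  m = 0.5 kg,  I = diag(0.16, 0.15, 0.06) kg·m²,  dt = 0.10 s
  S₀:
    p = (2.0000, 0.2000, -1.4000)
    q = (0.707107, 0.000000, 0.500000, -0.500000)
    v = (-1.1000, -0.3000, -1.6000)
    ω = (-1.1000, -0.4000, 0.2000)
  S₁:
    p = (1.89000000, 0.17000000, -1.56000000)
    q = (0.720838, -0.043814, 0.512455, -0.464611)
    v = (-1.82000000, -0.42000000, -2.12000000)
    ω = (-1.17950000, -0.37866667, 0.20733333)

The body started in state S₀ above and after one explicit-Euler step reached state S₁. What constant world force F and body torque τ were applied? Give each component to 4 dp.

v₁ − v₀ = (-0.72000000, -0.12000000, -0.52000000)
applied force F = (-3.6000, -0.6000, -2.6000)
Δω = ω₁−ω₀ = (-0.07950000, 0.02133333, 0.00733333)
ω₀×(Iω₀) = (0.0072, -0.0220, -0.0044)
τ = I·(Δω/dt) + ω₀×(Iω₀) = (-0.1200, 0.0100, 0.0000)

F = (-3.6000, -0.6000, -2.6000)
τ = (-0.1200, 0.0100, 0.0000)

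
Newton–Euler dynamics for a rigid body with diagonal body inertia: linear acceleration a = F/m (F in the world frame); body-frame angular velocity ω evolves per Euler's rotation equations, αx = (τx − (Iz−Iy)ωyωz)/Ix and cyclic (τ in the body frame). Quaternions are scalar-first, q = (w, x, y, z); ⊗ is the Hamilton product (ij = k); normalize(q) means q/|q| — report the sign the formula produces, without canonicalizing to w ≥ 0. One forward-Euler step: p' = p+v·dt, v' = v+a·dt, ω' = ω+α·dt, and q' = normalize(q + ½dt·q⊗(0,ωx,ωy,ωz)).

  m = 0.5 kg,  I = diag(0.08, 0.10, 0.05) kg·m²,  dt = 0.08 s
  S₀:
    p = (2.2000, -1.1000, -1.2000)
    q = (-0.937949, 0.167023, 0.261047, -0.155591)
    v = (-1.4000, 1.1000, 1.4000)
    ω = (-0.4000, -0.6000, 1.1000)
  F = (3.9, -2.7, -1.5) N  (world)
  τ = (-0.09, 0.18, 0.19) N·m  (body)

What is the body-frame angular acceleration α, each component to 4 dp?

α = (-1.5375, 1.9320, 3.7040)

precession coupling ω×(Iω) = (0.0330, -0.0132, 0.0048)
(τ − ω×Iω)/I = (-1.5375, 1.9320, 3.7040)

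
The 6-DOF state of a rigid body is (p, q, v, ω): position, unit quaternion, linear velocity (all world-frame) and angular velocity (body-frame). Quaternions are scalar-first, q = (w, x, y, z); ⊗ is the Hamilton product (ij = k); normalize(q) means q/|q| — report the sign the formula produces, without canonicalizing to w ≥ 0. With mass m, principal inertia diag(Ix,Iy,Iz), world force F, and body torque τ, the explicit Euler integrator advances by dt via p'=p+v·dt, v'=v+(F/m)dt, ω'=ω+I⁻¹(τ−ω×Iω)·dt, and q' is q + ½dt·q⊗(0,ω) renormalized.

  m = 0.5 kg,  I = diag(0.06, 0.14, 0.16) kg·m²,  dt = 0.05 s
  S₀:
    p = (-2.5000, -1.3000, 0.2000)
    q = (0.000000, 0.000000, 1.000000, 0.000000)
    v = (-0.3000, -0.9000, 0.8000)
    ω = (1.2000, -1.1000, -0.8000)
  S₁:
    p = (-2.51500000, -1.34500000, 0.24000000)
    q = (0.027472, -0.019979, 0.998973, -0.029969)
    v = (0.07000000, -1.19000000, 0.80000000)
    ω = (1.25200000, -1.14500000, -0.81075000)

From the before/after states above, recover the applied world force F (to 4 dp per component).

F = (3.7000, -2.9000, 0.0000)

velocity change Δv = (0.37000000, -0.29000000, 0.00000000)
m·(v₁−v₀)/dt = (3.7000, -2.9000, 0.0000)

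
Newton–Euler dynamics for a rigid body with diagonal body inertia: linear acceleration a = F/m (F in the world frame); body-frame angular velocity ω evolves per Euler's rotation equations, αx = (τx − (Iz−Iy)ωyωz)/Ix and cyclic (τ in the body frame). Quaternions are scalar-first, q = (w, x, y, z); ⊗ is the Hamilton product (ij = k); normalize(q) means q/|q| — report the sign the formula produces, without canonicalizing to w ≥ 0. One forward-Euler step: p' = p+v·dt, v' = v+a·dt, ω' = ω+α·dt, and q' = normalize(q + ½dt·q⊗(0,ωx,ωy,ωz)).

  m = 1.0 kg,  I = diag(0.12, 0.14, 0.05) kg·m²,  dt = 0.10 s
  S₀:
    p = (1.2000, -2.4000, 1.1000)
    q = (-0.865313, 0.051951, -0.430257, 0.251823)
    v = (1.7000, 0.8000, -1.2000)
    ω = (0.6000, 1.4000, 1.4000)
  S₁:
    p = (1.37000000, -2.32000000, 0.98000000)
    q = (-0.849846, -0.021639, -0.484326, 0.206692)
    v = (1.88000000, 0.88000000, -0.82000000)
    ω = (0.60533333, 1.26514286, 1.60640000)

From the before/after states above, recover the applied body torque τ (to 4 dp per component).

τ = (-0.1700, -0.1300, 0.1200)

ω₁ − ω₀ = (0.00533333, -0.13485714, 0.20640000)
applied torque τ = (-0.1700, -0.1300, 0.1200)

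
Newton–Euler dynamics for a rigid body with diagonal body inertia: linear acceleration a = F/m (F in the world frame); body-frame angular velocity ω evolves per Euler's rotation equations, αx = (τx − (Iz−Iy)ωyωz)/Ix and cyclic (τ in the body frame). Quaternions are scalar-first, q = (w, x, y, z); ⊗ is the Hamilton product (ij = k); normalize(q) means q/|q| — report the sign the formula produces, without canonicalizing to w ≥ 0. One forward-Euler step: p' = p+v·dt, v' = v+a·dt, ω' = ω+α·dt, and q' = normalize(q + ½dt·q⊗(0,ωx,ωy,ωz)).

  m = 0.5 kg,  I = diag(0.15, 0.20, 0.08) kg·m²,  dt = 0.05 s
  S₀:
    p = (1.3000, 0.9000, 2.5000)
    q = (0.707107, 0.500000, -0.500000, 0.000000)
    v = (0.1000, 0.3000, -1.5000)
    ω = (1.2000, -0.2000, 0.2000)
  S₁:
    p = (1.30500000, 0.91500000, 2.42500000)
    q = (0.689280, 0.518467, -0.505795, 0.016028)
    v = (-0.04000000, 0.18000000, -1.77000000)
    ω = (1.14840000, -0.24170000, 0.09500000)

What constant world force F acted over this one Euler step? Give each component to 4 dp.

velocity change Δv = (-0.14000000, -0.12000000, -0.27000000)
F = m·Δv/dt = (-1.4000, -1.2000, -2.7000)

F = (-1.4000, -1.2000, -2.7000)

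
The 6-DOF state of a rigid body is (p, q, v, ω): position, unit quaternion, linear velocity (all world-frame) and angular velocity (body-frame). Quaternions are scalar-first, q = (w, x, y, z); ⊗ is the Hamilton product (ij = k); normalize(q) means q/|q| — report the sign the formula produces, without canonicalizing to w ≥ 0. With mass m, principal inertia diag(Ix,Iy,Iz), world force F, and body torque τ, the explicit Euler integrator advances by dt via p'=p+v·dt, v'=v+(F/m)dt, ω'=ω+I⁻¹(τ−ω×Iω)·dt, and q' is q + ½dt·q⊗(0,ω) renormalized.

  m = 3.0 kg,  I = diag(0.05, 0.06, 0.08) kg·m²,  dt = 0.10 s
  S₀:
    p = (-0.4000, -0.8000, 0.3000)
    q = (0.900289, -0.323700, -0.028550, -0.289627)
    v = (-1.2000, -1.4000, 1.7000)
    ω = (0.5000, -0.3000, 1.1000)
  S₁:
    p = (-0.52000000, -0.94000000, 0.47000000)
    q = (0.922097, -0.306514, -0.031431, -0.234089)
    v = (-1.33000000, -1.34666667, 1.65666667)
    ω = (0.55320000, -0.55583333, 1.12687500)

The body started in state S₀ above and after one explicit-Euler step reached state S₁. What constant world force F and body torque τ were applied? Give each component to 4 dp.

velocity change Δv = (-0.13000000, 0.05333333, -0.04333333)
applied force F = (-3.9000, 1.6000, -1.3000)
rate change Δω = (0.05320000, -0.25583333, 0.02687500)
I·α + gyro = (0.0200, -0.1700, 0.0200)

F = (-3.9000, 1.6000, -1.3000)
τ = (0.0200, -0.1700, 0.0200)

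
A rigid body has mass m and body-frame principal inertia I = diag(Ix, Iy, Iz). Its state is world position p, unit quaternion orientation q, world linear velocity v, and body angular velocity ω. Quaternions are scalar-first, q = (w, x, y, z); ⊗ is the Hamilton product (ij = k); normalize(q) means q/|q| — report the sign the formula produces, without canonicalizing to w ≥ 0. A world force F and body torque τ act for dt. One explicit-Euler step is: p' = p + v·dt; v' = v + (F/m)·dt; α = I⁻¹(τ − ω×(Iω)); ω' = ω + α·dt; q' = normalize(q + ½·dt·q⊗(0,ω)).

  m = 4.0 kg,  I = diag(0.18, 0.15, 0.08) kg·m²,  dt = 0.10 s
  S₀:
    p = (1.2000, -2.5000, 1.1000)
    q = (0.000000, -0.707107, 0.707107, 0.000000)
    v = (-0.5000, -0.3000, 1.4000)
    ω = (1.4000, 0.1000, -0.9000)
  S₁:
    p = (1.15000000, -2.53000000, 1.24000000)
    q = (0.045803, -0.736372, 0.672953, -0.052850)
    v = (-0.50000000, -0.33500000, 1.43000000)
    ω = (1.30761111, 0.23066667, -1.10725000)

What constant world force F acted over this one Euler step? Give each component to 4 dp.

F = (0.0000, -1.4000, 1.2000)

velocity change Δv = (0.00000000, -0.03500000, 0.03000000)
applied force F = (0.0000, -1.4000, 1.2000)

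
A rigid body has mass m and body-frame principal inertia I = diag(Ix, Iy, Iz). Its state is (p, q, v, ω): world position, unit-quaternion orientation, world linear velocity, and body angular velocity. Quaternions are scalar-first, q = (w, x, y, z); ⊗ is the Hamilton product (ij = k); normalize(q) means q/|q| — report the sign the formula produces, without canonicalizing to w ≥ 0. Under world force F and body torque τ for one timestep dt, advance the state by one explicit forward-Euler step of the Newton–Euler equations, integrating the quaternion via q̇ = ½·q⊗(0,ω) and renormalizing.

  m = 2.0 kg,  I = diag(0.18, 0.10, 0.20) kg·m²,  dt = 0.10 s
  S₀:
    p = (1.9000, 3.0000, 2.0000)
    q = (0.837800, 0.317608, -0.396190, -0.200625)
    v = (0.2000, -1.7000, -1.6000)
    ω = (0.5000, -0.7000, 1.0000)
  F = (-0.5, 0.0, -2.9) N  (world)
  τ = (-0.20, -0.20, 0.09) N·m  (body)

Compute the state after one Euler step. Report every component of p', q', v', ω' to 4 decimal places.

gyro term ω×Iω = (-0.0700, -0.0100, 0.0280)
α = I⁻¹(τ − ω×Iω) = (-0.7222, -1.9000, 0.3100)
ω + α·dt = (0.4278, -0.8900, 1.0310)
2q̇ = q⊗(0,ω) = (-0.2355120, -0.1177275, -1.0043805, 0.8135694)
updated quaternion q' = (0.8242, 0.3110, -0.4454, -0.1596)
new position p' = (1.9200, 2.8300, 1.8400)
new velocity v' = (0.1750, -1.7000, -1.7450)

p' = (1.9200, 2.8300, 1.8400)
q' = (0.8242, 0.3110, -0.4454, -0.1596)
v' = (0.1750, -1.7000, -1.7450)
ω' = (0.4278, -0.8900, 1.0310)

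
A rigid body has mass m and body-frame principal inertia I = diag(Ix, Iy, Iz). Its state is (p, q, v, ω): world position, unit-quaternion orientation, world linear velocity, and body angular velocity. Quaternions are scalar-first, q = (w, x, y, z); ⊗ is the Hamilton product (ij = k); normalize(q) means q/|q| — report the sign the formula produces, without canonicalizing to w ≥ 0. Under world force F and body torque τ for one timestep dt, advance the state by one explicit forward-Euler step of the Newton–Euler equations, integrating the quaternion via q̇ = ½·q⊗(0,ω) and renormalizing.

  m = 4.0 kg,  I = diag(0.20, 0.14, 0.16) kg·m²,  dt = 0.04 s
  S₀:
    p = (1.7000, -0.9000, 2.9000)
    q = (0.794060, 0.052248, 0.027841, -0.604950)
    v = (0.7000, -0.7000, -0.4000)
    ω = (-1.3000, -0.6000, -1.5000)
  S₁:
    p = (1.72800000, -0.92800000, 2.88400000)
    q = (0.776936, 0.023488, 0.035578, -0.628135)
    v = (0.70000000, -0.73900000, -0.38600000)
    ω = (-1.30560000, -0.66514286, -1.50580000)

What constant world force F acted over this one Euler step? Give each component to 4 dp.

v₁ − v₀ = (0.00000000, -0.03900000, 0.01400000)
F = m·Δv/dt = (0.0000, -3.9000, 1.4000)

F = (0.0000, -3.9000, 1.4000)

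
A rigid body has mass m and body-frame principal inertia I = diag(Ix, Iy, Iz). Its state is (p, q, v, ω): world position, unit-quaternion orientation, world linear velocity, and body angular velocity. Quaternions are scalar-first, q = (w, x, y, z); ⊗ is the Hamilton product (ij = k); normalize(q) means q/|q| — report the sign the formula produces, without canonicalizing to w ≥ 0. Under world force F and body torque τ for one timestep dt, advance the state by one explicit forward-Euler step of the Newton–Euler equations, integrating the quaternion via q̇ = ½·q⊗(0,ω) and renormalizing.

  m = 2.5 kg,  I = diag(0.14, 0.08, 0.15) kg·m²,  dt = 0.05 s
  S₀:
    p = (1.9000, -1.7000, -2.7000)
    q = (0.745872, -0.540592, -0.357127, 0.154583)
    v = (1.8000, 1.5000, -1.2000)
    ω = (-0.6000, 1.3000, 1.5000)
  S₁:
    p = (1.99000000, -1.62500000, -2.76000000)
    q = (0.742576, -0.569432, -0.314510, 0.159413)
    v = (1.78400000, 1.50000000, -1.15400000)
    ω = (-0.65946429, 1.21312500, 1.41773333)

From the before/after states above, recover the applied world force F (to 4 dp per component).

F = (-0.8000, 0.0000, 2.3000)

velocity change Δv = (-0.01600000, 0.00000000, 0.04600000)
F = m·Δv/dt = (-0.8000, 0.0000, 2.3000)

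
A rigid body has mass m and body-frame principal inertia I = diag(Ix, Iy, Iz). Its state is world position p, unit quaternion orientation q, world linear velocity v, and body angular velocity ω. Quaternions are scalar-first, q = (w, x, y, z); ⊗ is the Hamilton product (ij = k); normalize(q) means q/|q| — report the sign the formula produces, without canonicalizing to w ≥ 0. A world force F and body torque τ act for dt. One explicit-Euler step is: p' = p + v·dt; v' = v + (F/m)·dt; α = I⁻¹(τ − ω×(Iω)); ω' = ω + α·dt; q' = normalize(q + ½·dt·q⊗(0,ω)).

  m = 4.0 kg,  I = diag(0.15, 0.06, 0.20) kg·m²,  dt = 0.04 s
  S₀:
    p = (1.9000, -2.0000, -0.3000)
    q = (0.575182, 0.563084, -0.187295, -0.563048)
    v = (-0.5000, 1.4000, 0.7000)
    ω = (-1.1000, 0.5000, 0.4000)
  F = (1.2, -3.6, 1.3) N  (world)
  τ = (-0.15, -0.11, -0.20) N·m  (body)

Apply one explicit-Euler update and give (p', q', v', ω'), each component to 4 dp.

p' = (1.8800, -1.9440, -0.2720)
q' = (0.5938, 0.5544, -0.1736, -0.5568)
v' = (-0.4880, 1.3640, 0.7130)
ω' = (-1.1475, 0.4120, 0.3501)

p' = p + v·dt = (1.8800, -1.9440, -0.2720)
new velocity v' = (-0.4880, 1.3640, 0.7130)
precession coupling ω×(Iω) = (0.0280, 0.0220, 0.0495)
(τ − ω×Iω)/I = (-1.1867, -2.2000, -1.2475)
ω + α·dt = (-1.1475, 0.4120, 0.3501)
2q̇ = q⊗(0,ω) = (0.9382591, -0.4260942, 0.6817102, 0.3055903)
q + ½dt·q⊗(0,ω), renormalized = (0.5938, 0.5544, -0.1736, -0.5568)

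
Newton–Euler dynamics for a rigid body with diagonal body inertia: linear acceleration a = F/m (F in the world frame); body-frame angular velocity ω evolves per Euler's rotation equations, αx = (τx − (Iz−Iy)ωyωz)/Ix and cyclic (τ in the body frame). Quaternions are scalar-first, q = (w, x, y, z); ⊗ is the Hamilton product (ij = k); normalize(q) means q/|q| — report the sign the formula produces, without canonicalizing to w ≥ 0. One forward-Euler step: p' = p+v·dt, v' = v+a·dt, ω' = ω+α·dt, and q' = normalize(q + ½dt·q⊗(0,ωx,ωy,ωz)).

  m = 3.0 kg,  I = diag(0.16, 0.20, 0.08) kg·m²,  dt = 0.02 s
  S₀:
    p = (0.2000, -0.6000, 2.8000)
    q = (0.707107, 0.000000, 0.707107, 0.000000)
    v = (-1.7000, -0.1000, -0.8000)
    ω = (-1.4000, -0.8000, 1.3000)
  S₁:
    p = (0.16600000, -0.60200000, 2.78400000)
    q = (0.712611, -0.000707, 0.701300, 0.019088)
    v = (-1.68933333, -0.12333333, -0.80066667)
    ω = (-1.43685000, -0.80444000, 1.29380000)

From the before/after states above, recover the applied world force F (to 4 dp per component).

velocity change Δv = (0.01066667, -0.02333333, -0.00066667)
applied force F = (1.6000, -3.5000, -0.1000)

F = (1.6000, -3.5000, -0.1000)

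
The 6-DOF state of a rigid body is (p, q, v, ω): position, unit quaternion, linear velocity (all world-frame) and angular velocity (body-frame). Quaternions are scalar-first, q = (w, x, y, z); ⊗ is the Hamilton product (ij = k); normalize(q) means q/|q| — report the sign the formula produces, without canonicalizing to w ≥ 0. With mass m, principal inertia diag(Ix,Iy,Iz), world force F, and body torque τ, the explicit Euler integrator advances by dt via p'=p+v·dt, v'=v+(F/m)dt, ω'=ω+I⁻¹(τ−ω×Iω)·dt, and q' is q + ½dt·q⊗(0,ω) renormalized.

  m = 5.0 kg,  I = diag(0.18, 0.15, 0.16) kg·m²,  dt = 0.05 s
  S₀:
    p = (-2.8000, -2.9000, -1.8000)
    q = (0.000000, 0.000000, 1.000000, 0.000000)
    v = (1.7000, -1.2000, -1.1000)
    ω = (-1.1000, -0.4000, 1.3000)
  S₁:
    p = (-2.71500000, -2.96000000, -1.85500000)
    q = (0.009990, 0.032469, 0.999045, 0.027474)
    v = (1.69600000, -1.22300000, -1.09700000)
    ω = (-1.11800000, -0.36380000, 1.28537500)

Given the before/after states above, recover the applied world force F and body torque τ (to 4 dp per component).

rate change Δω = (-0.01800000, 0.03620000, -0.01462500)
applied torque τ = (-0.0700, 0.0800, -0.0600)
velocity change Δv = (-0.00400000, -0.02300000, 0.00300000)
m·(v₁−v₀)/dt = (-0.4000, -2.3000, 0.3000)

F = (-0.4000, -2.3000, 0.3000)
τ = (-0.0700, 0.0800, -0.0600)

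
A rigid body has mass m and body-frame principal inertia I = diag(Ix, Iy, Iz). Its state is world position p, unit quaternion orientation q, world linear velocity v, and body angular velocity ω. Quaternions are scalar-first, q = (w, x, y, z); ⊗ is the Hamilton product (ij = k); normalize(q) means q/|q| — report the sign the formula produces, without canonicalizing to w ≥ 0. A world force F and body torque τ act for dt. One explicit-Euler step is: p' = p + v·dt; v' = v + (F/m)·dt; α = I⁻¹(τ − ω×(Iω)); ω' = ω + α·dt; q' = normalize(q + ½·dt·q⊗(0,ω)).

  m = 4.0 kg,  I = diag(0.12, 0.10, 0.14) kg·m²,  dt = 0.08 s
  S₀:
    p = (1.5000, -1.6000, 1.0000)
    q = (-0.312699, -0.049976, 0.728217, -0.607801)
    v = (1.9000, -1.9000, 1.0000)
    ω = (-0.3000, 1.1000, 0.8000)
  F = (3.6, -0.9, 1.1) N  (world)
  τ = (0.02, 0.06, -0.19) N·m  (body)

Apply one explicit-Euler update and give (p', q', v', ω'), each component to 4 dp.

new position p' = (1.6520, -1.7520, 1.0800)
new velocity v' = (1.9720, -1.9180, 1.0220)
gyro term ω×Iω = (0.0352, 0.0048, 0.0066)
angular accel α = (-0.1267, 0.5520, -1.4043)
ω' = ω + α·dt = (-0.3101, 1.1442, 0.6877)
q⊗(0,ω) = (-0.3297907, 1.3449644, -0.1216478, -0.0866677)
updated quaternion q' = (-0.3254, 0.0038, 0.7222, -0.6103)

p' = (1.6520, -1.7520, 1.0800)
q' = (-0.3254, 0.0038, 0.7222, -0.6103)
v' = (1.9720, -1.9180, 1.0220)
ω' = (-0.3101, 1.1442, 0.6877)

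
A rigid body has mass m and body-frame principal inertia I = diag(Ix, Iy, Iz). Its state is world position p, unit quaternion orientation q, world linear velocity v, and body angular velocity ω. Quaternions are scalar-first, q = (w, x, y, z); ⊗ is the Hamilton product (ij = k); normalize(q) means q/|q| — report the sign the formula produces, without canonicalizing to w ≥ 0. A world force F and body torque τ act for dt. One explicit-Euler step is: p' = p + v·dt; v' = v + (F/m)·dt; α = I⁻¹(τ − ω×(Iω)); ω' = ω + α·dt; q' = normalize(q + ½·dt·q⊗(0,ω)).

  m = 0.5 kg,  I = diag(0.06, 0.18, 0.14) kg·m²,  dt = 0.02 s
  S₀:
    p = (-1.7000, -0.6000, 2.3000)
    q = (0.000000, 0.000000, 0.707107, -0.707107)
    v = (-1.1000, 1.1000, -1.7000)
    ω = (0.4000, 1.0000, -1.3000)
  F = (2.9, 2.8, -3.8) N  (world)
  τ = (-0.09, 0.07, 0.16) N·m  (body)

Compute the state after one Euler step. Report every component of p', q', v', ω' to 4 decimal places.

a = (5.8000, 5.6000, -7.6000)
p' = p + v·dt = (-1.7220, -0.5780, 2.2660)
new velocity v' = (-0.9840, 1.2120, -1.8520)
gyro term ω×Iω = (0.0520, 0.0416, 0.0480)
α = I⁻¹(τ − ω×Iω) = (-2.3667, 0.1578, 0.8000)
ω + α·dt = (0.3527, 1.0032, -1.2840)
Hamilton product q⊗(0,ω) = (-1.6263461, -0.2121321, -0.2828428, -0.2828428)
q' = normalize(q + ½dt·q⊗(0,ω)) = (-0.0163, -0.0021, 0.7042, -0.7098)

p' = (-1.7220, -0.5780, 2.2660)
q' = (-0.0163, -0.0021, 0.7042, -0.7098)
v' = (-0.9840, 1.2120, -1.8520)
ω' = (0.3527, 1.0032, -1.2840)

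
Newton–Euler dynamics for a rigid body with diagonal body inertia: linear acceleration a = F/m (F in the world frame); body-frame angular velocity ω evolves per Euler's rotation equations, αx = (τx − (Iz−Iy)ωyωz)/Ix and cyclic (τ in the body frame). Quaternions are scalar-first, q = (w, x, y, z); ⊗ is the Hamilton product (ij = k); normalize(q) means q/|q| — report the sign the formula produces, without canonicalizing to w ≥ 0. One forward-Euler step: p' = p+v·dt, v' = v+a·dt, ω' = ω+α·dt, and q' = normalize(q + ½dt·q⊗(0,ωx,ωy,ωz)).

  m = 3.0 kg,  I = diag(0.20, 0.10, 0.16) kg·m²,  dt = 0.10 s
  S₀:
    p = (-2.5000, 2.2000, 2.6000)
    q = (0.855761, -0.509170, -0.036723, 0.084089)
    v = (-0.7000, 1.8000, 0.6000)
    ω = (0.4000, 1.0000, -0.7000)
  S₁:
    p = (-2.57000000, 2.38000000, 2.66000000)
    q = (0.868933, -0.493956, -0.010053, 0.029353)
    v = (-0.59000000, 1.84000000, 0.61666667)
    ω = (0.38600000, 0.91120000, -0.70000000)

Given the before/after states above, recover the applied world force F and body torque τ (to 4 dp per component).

F = (3.3000, 1.2000, 0.5000)
τ = (-0.0700, -0.1000, -0.0400)

velocity change Δv = (0.11000000, 0.04000000, 0.01666667)
m·(v₁−v₀)/dt = (3.3000, 1.2000, 0.5000)
ω₁ − ω₀ = (-0.01400000, -0.08880000, 0.00000000)
ω₀×(Iω₀) = (-0.0420, -0.0112, -0.0400)
I·α + gyro = (-0.0700, -0.1000, -0.0400)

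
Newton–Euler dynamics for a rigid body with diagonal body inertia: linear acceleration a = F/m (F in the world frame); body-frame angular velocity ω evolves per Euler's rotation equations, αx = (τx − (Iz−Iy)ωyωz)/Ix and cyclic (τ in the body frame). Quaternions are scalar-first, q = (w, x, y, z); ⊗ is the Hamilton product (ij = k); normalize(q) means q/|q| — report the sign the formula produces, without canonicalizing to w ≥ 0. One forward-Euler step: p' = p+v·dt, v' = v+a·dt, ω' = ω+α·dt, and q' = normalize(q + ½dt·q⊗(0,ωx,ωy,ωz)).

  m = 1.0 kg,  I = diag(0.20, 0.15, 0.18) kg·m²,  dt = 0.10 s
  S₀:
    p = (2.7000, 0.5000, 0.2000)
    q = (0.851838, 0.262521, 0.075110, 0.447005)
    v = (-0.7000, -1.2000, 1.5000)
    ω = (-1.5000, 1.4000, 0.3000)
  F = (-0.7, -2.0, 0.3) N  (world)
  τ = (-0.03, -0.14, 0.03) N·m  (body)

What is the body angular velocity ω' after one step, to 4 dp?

ω' = (-1.5213, 1.3127, 0.2583)

ω×(Iω) gyroscopic = (0.0126, -0.0090, 0.1050)
(τ − ω×Iω)/I = (-0.2130, -0.8733, -0.4167)
ω' = ω + α·dt = (-1.5213, 1.3127, 0.2583)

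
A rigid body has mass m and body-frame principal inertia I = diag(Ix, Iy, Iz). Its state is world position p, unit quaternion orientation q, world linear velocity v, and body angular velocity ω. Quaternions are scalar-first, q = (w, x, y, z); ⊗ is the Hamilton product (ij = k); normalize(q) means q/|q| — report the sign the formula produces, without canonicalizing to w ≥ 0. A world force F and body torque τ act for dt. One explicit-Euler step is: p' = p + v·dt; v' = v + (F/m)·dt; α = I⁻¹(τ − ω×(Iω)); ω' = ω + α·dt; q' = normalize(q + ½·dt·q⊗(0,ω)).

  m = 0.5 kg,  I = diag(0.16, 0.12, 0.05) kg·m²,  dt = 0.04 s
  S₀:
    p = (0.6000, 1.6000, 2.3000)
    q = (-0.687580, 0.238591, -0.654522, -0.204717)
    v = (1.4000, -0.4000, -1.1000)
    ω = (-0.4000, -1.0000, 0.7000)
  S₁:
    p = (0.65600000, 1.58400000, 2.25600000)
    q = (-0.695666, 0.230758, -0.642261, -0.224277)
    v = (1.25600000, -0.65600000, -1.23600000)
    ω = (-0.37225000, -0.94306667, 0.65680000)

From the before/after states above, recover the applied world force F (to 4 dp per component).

F = (-1.8000, -3.2000, -1.7000)

Δv = v₁−v₀ = (-0.14400000, -0.25600000, -0.13600000)
m·(v₁−v₀)/dt = (-1.8000, -3.2000, -1.7000)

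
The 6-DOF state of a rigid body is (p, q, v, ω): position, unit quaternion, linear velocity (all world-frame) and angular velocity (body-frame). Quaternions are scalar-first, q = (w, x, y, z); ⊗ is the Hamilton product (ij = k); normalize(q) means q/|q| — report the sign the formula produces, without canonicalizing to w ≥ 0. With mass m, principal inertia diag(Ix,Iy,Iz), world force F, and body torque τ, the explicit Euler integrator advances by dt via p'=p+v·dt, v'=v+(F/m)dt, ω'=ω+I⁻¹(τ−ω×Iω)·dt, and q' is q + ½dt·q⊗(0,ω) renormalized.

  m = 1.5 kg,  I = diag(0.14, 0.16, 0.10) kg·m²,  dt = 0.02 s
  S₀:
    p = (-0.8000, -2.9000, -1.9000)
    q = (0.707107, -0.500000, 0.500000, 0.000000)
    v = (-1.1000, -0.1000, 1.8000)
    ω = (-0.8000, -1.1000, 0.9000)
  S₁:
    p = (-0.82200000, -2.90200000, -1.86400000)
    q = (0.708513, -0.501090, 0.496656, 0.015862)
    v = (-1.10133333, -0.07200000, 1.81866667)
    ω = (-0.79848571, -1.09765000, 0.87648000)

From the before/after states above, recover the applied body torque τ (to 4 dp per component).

τ = (0.0700, -0.0100, -0.1000)

Δω = ω₁−ω₀ = (0.00151429, 0.00235000, -0.02352000)
ω₀×(Iω₀) = (0.0594, -0.0288, 0.0176)
τ = I·(Δω/dt) + ω₀×(Iω₀) = (0.0700, -0.0100, -0.1000)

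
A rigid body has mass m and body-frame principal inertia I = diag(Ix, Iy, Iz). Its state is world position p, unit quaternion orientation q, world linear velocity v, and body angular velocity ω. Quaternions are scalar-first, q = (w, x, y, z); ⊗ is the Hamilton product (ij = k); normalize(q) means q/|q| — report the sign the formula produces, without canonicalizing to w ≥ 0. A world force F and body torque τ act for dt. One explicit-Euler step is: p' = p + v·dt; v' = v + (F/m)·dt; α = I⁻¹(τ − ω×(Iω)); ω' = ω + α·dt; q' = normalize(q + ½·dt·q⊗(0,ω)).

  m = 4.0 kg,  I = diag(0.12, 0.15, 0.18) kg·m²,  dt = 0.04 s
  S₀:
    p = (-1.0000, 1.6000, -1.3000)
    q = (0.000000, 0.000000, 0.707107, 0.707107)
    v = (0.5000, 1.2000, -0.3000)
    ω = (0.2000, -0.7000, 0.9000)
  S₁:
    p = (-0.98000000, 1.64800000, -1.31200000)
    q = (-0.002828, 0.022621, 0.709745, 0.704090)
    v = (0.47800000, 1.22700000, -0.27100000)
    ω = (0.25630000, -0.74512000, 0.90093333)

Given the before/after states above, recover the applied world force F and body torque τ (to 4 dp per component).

ω₁ − ω₀ = (0.05630000, -0.04512000, 0.00093333)
gyro term ω₀×Iω₀ = (-0.0189, -0.0108, -0.0042)
τ = I·(Δω/dt) + ω₀×(Iω₀) = (0.1500, -0.1800, 0.0000)
Δv = v₁−v₀ = (-0.02200000, 0.02700000, 0.02900000)
applied force F = (-2.2000, 2.7000, 2.9000)

F = (-2.2000, 2.7000, 2.9000)
τ = (0.1500, -0.1800, 0.0000)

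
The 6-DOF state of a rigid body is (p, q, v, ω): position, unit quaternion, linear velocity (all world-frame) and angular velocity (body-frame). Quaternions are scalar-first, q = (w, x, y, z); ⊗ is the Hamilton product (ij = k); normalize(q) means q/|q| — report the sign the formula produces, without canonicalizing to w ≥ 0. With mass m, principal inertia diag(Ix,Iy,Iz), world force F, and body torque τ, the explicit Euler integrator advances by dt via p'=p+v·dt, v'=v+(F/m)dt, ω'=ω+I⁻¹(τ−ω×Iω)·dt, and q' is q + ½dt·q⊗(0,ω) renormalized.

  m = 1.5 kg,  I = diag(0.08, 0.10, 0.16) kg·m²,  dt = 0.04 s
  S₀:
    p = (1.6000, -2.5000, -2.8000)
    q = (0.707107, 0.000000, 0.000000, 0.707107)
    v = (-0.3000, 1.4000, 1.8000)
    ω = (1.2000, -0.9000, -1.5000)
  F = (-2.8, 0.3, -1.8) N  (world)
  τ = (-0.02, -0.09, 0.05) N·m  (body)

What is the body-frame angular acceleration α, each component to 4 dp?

gyro term ω×Iω = (0.0810, 0.1440, -0.0216)
α = I⁻¹(τ − ω×Iω) = (-1.2625, -2.3400, 0.4475)

α = (-1.2625, -2.3400, 0.4475)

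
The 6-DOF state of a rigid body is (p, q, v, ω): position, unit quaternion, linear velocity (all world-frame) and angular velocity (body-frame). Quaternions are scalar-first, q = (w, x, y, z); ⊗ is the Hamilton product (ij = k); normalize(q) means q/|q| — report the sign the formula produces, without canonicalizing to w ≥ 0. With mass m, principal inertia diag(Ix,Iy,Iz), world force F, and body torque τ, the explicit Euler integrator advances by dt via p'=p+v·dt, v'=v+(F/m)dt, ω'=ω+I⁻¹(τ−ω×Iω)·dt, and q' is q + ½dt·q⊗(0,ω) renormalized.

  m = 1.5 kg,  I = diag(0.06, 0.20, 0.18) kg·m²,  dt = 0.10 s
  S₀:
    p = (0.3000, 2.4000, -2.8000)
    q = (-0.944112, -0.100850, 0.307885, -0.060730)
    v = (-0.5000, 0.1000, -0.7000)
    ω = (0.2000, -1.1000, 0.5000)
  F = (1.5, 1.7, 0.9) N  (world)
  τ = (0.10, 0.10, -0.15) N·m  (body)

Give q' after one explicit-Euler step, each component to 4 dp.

q⊗(0,ω) = (0.3892085, -0.1016829, 1.0768022, -0.4226980)
updated quaternion q' = (-0.9229, -0.1057, 0.3610, -0.0817)

q' = (-0.9229, -0.1057, 0.3610, -0.0817)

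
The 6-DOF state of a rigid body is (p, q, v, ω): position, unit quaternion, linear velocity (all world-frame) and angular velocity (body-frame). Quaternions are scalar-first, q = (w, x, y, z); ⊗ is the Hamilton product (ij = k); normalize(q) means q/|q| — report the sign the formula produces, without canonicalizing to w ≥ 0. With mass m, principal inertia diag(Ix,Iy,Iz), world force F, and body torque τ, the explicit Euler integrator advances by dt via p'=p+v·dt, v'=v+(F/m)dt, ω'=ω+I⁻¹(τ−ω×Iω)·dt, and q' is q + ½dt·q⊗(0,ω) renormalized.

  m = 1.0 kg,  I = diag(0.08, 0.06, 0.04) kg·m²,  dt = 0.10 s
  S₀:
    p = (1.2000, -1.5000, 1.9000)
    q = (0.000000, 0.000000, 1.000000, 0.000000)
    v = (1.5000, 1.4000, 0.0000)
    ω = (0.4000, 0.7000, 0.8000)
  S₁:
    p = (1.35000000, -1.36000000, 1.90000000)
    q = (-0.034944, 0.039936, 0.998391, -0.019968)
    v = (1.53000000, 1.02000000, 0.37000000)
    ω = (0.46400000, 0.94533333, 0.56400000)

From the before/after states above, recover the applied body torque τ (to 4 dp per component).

τ = (0.0400, 0.1600, -0.1000)

rate change Δω = (0.06400000, 0.24533333, -0.23600000)
ω₀×(Iω₀) = (-0.0112, 0.0128, -0.0056)
I·α + gyro = (0.0400, 0.1600, -0.1000)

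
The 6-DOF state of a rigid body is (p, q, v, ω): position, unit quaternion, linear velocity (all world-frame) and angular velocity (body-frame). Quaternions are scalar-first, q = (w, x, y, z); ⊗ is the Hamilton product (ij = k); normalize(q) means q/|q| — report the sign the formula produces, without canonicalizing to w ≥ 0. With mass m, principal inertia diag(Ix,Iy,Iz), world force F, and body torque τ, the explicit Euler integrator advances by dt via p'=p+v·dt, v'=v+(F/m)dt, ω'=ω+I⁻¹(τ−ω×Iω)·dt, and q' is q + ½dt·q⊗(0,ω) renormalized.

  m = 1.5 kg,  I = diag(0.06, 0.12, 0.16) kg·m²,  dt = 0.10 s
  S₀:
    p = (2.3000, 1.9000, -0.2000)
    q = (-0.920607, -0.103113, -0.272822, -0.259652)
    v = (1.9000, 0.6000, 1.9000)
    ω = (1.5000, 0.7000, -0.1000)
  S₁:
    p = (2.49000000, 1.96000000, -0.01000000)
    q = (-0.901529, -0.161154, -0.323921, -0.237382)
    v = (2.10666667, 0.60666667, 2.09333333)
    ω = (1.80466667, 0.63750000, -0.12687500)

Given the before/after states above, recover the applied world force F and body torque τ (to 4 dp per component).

rate change Δω = (0.30466667, -0.06250000, -0.02687500)
τ = I·(Δω/dt) + ω₀×(Iω₀) = (0.1800, -0.0600, 0.0200)
v₁ − v₀ = (0.20666667, 0.00666667, 0.19333333)
applied force F = (3.1000, 0.1000, 2.9000)

F = (3.1000, 0.1000, 2.9000)
τ = (0.1800, -0.0600, 0.0200)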